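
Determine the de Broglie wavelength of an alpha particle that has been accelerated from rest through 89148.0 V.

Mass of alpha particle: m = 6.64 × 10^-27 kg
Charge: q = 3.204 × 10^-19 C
3.40 × 10^-14 m

When a particle is accelerated through voltage V, it gains kinetic energy KE = qV.

The de Broglie wavelength is then λ = h/√(2mqV):

λ = h/√(2mqV)
λ = (6.626 × 10^-34 J·s) / √(2 × 6.64 × 10^-27 kg × 3.204 × 10^-19 C × 89148.0 V)
λ = 3.40 × 10^-14 m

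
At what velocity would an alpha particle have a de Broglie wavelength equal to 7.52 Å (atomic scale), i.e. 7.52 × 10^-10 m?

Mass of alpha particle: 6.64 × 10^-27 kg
1.33 × 10^2 m/s

From λ = h/(mv), solve for v:

v = h/(mλ)
v = (6.626 × 10^-34 J·s) / (6.64 × 10^-27 kg × 7.52 × 10^-10 m)
v = 1.33 × 10^2 m/s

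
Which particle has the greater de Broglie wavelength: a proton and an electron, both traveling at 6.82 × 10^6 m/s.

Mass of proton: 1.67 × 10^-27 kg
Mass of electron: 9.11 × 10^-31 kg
The electron has the longer wavelength.

Using λ = h/(mv), since both particles have the same velocity, the wavelength depends only on mass.

For proton: λ₁ = h/(m₁v) = 5.82 × 10^-14 m
For electron: λ₂ = h/(m₂v) = 1.07 × 10^-10 m

Since λ ∝ 1/m at constant velocity, the lighter particle has the longer wavelength.

The electron has the longer de Broglie wavelength.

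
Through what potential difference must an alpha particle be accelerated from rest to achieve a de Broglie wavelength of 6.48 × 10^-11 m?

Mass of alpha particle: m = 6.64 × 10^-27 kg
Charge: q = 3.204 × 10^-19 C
2.46 × 10^-2 V

From λ = h/√(2mqV), we solve for V:

λ² = h²/(2mqV)
V = h²/(2mqλ²)
V = (6.626 × 10^-34 J·s)² / (2 × 6.64 × 10^-27 kg × 3.204 × 10^-19 C × (6.48 × 10^-11 m)²)
V = 2.46 × 10^-2 V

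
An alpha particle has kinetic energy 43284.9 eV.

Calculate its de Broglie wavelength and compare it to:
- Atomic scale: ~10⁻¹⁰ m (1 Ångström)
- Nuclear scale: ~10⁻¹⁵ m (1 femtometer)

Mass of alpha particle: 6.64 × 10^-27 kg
λ = 6.90 × 10^-14 m, which is between nuclear and atomic scales.

Using λ = h/√(2mKE):

KE = 43284.9 eV = 6.935 × 10^-15 J

λ = h/√(2mKE)
λ = (6.626 × 10^-34 J·s) / √(2 × 6.64 × 10^-27 kg × 6.935 × 10^-15 J)
λ = 6.90 × 10^-14 m

Comparison:
- Atomic scale (10⁻¹⁰ m): λ is 0.00069× this size
- Nuclear scale (10⁻¹⁵ m): λ is 69× this size

The wavelength is between nuclear and atomic scales.

This wavelength is appropriate for probing atomic structure but too large for nuclear physics experiments.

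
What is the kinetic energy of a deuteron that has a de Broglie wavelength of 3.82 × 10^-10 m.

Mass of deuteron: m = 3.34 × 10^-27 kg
4.50 × 10^-22 J (or 2.81 × 10^-3 eV)

From λ = h/√(2mKE), we solve for KE:

λ² = h²/(2mKE)
KE = h²/(2mλ²)
KE = (6.626 × 10^-34 J·s)² / (2 × 3.34 × 10^-27 kg × (3.82 × 10^-10 m)²)
KE = 4.50 × 10^-22 J
KE = 2.81 × 10^-3 eV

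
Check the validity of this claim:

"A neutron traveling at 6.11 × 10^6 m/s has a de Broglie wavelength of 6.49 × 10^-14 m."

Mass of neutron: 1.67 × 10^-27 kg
True

The claim is correct.

Using λ = h/(mv):
λ = (6.626 × 10^-34 J·s) / (1.67 × 10^-27 kg × 6.11 × 10^6 m/s)
λ = 6.49 × 10^-14 m

This matches the claimed value.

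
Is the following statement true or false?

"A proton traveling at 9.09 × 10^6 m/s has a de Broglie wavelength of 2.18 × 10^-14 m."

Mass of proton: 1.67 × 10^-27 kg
False

The claim is incorrect.

Using λ = h/(mv):
λ = (6.626 × 10^-34 J·s) / (1.67 × 10^-27 kg × 9.09 × 10^6 m/s)
λ = 4.36 × 10^-14 m

The actual wavelength differs from the claimed 2.18 × 10^-14 m.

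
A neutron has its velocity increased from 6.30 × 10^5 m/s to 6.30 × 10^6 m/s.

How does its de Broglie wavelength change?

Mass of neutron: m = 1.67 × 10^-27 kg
The wavelength decreases by a factor of 10.

Using λ = h/(mv):

Initial wavelength: λ₁ = h/(mv₁) = 6.30 × 10^-13 m
Final wavelength: λ₂ = h/(mv₂) = 6.30 × 10^-14 m

Since λ ∝ 1/v, when velocity increases by a factor of 10, the wavelength decreases by a factor of 10.

λ₂/λ₁ = v₁/v₂ = 1/10

The wavelength decreases by a factor of 10.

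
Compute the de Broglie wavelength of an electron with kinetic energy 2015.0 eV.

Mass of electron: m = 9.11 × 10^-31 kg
2.73 × 10^-11 m

Using λ = h/√(2mKE):

First convert KE to Joules: KE = 2015.0 eV = 3.228 × 10^-16 J

λ = h/√(2mKE)
λ = (6.626 × 10^-34 J·s) / √(2 × 9.11 × 10^-31 kg × 3.228 × 10^-16 J)
λ = 2.73 × 10^-11 m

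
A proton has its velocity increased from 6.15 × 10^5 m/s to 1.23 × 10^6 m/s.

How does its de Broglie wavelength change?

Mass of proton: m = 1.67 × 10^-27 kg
The wavelength decreases by a factor of 2.

Using λ = h/(mv):

Initial wavelength: λ₁ = h/(mv₁) = 6.45 × 10^-13 m
Final wavelength: λ₂ = h/(mv₂) = 3.23 × 10^-13 m

Since λ ∝ 1/v, when velocity increases by a factor of 2, the wavelength decreases by a factor of 2.

λ₂/λ₁ = v₁/v₂ = 1/2

The wavelength decreases by a factor of 2.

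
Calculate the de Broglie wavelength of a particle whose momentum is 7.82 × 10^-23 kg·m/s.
8.47 × 10^-12 m

Using the de Broglie relation λ = h/p:

λ = h/p
λ = (6.626 × 10^-34 J·s) / (7.82 × 10^-23 kg·m/s)
λ = 8.47 × 10^-12 m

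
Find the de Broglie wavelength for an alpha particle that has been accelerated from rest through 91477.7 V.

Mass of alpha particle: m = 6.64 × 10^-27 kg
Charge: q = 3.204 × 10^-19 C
3.36 × 10^-14 m

When a particle is accelerated through voltage V, it gains kinetic energy KE = qV.

The de Broglie wavelength is then λ = h/√(2mqV):

λ = h/√(2mqV)
λ = (6.626 × 10^-34 J·s) / √(2 × 6.64 × 10^-27 kg × 3.204 × 10^-19 C × 91477.7 V)
λ = 3.36 × 10^-14 m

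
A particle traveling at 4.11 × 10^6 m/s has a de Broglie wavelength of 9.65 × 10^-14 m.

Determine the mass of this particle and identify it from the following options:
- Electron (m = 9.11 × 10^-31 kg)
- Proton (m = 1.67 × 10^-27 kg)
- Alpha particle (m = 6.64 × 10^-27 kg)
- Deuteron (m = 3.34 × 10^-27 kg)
The particle is a proton.

From λ = h/(mv), solve for mass:

m = h/(λv)
m = (6.626 × 10^-34 J·s) / (9.65 × 10^-14 m × 4.11 × 10^6 m/s)
m = 1.67 × 10^-27 kg

Comparing with the listed masses, this is closest to a proton.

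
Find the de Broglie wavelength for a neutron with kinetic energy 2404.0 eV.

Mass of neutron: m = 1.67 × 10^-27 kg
5.84 × 10^-13 m

Using λ = h/√(2mKE):

First convert KE to Joules: KE = 2404.0 eV = 3.852 × 10^-16 J

λ = h/√(2mKE)
λ = (6.626 × 10^-34 J·s) / √(2 × 1.67 × 10^-27 kg × 3.852 × 10^-16 J)
λ = 5.84 × 10^-13 m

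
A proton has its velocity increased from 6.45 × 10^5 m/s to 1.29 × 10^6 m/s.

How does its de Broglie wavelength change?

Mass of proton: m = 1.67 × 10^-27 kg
The wavelength decreases by a factor of 2.

Using λ = h/(mv):

Initial wavelength: λ₁ = h/(mv₁) = 6.15 × 10^-13 m
Final wavelength: λ₂ = h/(mv₂) = 3.08 × 10^-13 m

Since λ ∝ 1/v, when velocity increases by a factor of 2, the wavelength decreases by a factor of 2.

λ₂/λ₁ = v₁/v₂ = 1/2

The wavelength decreases by a factor of 2.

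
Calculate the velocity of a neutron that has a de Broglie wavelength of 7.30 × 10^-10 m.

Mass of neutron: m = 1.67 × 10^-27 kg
5.44 × 10^2 m/s

From the de Broglie relation λ = h/(mv), we solve for v:

v = h/(mλ)
v = (6.626 × 10^-34 J·s) / (1.67 × 10^-27 kg × 7.30 × 10^-10 m)
v = 5.44 × 10^2 m/s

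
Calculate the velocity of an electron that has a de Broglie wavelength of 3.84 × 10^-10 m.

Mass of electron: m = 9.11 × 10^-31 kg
1.89 × 10^6 m/s

From the de Broglie relation λ = h/(mv), we solve for v:

v = h/(mλ)
v = (6.626 × 10^-34 J·s) / (9.11 × 10^-31 kg × 3.84 × 10^-10 m)
v = 1.89 × 10^6 m/s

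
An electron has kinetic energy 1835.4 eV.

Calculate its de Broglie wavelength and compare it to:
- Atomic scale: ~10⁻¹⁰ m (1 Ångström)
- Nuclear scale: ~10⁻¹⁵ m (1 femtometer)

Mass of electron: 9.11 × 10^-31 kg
λ = 2.86 × 10^-11 m, which is between nuclear and atomic scales.

Using λ = h/√(2mKE):

KE = 1835.4 eV = 2.941 × 10^-16 J

λ = h/√(2mKE)
λ = (6.626 × 10^-34 J·s) / √(2 × 9.11 × 10^-31 kg × 2.941 × 10^-16 J)
λ = 2.86 × 10^-11 m

Comparison:
- Atomic scale (10⁻¹⁰ m): λ is 0.29× this size
- Nuclear scale (10⁻¹⁵ m): λ is 2.9e+04× this size

The wavelength is between nuclear and atomic scales.

This wavelength is appropriate for probing atomic structure but too large for nuclear physics experiments.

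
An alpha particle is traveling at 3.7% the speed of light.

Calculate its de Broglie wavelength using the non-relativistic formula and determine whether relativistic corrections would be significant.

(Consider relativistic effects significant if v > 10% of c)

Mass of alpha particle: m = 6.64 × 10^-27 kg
No, relativistic corrections are not needed.

Using the non-relativistic de Broglie formula λ = h/(mv):

v = 3.7% × c = 1.109 × 10^7 m/s

λ = h/(mv)
λ = (6.626 × 10^-34 J·s) / (6.64 × 10^-27 kg × 1.109 × 10^7 m/s)
λ = 9.00 × 10^-15 m

Since v = 3.7% of c < 10% of c, relativistic corrections are NOT significant and this non-relativistic result is a good approximation.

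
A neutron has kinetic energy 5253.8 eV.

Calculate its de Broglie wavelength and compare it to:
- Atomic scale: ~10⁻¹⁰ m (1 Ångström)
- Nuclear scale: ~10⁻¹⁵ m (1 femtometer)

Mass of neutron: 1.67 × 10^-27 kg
λ = 3.95 × 10^-13 m, which is between nuclear and atomic scales.

Using λ = h/√(2mKE):

KE = 5253.8 eV = 8.418 × 10^-16 J

λ = h/√(2mKE)
λ = (6.626 × 10^-34 J·s) / √(2 × 1.67 × 10^-27 kg × 8.418 × 10^-16 J)
λ = 3.95 × 10^-13 m

Comparison:
- Atomic scale (10⁻¹⁰ m): λ is 0.004× this size
- Nuclear scale (10⁻¹⁵ m): λ is 4e+02× this size

The wavelength is between nuclear and atomic scales.

This wavelength is appropriate for probing atomic structure but too large for nuclear physics experiments.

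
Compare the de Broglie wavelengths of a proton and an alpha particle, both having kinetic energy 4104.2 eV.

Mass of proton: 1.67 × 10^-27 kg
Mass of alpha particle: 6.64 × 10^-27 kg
The proton has the longer wavelength.

Using λ = h/√(2mKE):

For proton: λ₁ = h/√(2m₁KE) = 4.47 × 10^-13 m
For alpha particle: λ₂ = h/√(2m₂KE) = 2.24 × 10^-13 m

Since λ ∝ 1/√m at constant kinetic energy, the lighter particle has the longer wavelength.

The proton has the longer de Broglie wavelength.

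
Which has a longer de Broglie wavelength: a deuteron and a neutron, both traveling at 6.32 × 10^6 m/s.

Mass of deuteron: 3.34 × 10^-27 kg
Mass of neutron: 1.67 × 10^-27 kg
The neutron has the longer wavelength.

Using λ = h/(mv), since both particles have the same velocity, the wavelength depends only on mass.

For deuteron: λ₁ = h/(m₁v) = 3.14 × 10^-14 m
For neutron: λ₂ = h/(m₂v) = 6.28 × 10^-14 m

Since λ ∝ 1/m at constant velocity, the lighter particle has the longer wavelength.

The neutron has the longer de Broglie wavelength.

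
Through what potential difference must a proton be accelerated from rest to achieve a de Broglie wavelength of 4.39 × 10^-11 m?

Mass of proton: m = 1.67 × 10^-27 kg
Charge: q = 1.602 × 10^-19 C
4.26 × 10^-1 V

From λ = h/√(2mqV), we solve for V:

λ² = h²/(2mqV)
V = h²/(2mqλ²)
V = (6.626 × 10^-34 J·s)² / (2 × 1.67 × 10^-27 kg × 1.602 × 10^-19 C × (4.39 × 10^-11 m)²)
V = 4.26 × 10^-1 V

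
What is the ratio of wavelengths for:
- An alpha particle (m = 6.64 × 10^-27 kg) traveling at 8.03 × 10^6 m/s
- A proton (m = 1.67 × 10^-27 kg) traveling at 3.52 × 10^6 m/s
λ₁/λ₂ = 0.110

Using λ = h/(mv):

λ₁ = h/(m₁v₁) = 1.24 × 10^-14 m
λ₂ = h/(m₂v₂) = 1.13 × 10^-13 m

Ratio λ₁/λ₂ = (m₂v₂)/(m₁v₁)
         = (1.67 × 10^-27 kg × 3.52 × 10^6 m/s) / (6.64 × 10^-27 kg × 8.03 × 10^6 m/s)
         = 0.110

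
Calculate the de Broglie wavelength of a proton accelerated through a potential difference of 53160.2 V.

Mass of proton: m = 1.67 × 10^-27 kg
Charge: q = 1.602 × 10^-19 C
1.24 × 10^-13 m

When a particle is accelerated through voltage V, it gains kinetic energy KE = qV.

The de Broglie wavelength is then λ = h/√(2mqV):

λ = h/√(2mqV)
λ = (6.626 × 10^-34 J·s) / √(2 × 1.67 × 10^-27 kg × 1.602 × 10^-19 C × 53160.2 V)
λ = 1.24 × 10^-13 m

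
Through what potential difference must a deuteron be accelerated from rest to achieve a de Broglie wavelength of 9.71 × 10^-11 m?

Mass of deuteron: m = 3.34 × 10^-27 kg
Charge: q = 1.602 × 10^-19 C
4.35 × 10^-2 V

From λ = h/√(2mqV), we solve for V:

λ² = h²/(2mqV)
V = h²/(2mqλ²)
V = (6.626 × 10^-34 J·s)² / (2 × 3.34 × 10^-27 kg × 1.602 × 10^-19 C × (9.71 × 10^-11 m)²)
V = 4.35 × 10^-2 V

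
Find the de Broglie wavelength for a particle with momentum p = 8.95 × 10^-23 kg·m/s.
7.40 × 10^-12 m

Using the de Broglie relation λ = h/p:

λ = h/p
λ = (6.626 × 10^-34 J·s) / (8.95 × 10^-23 kg·m/s)
λ = 7.40 × 10^-12 m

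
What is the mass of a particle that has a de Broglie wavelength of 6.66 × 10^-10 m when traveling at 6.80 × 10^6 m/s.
1.46 × 10^-31 kg

From the de Broglie relation λ = h/(mv), we solve for m:

m = h/(λv)
m = (6.626 × 10^-34 J·s) / (6.66 × 10^-10 m × 6.80 × 10^6 m/s)
m = 1.46 × 10^-31 kg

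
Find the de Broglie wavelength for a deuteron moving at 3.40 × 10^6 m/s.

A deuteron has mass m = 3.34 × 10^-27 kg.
5.83 × 10^-14 m

Using the de Broglie relation λ = h/(mv):

λ = h/(mv)
λ = (6.626 × 10^-34 J·s) / (3.34 × 10^-27 kg × 3.40 × 10^6 m/s)
λ = 5.83 × 10^-14 m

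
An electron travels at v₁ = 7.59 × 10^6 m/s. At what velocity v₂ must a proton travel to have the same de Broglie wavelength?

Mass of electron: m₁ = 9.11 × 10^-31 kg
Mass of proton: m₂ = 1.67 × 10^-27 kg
v₂ = 4.14 × 10^3 m/s

For equal de Broglie wavelengths: λ₁ = λ₂

h/(m₁v₁) = h/(m₂v₂)
m₁v₁ = m₂v₂
v₂ = v₁ · (m₁/m₂)

v₂ = 7.59 × 10^6 m/s × (9.11 × 10^-31 kg / 1.67 × 10^-27 kg)
v₂ = 4.14 × 10^3 m/s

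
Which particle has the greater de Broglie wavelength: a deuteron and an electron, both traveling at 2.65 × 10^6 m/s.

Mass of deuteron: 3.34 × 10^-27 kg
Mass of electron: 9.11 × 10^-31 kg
The electron has the longer wavelength.

Using λ = h/(mv), since both particles have the same velocity, the wavelength depends only on mass.

For deuteron: λ₁ = h/(m₁v) = 7.49 × 10^-14 m
For electron: λ₂ = h/(m₂v) = 2.74 × 10^-10 m

Since λ ∝ 1/m at constant velocity, the lighter particle has the longer wavelength.

The electron has the longer de Broglie wavelength.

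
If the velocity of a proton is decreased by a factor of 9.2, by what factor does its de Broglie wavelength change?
The wavelength increases by a factor of 9.2.

From λ = h/(mv), the wavelength is inversely proportional to velocity:

λ ∝ 1/v

If v → v/9.2, then λ → 9.2λ

When velocity is decreased by a factor of 9.2, the wavelength increases by a factor of 9.2.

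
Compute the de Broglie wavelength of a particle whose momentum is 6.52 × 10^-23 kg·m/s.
1.02 × 10^-11 m

Using the de Broglie relation λ = h/p:

λ = h/p
λ = (6.626 × 10^-34 J·s) / (6.52 × 10^-23 kg·m/s)
λ = 1.02 × 10^-11 m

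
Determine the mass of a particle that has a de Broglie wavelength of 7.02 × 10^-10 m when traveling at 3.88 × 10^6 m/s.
2.43 × 10^-31 kg

From the de Broglie relation λ = h/(mv), we solve for m:

m = h/(λv)
m = (6.626 × 10^-34 J·s) / (7.02 × 10^-10 m × 3.88 × 10^6 m/s)
m = 2.43 × 10^-31 kg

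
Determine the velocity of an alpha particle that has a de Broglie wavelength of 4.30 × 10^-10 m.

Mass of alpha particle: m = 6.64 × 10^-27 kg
2.32 × 10^2 m/s

From the de Broglie relation λ = h/(mv), we solve for v:

v = h/(mλ)
v = (6.626 × 10^-34 J·s) / (6.64 × 10^-27 kg × 4.30 × 10^-10 m)
v = 2.32 × 10^2 m/s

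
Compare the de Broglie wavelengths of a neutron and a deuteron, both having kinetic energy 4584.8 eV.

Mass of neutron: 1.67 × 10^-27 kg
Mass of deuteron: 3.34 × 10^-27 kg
The neutron has the longer wavelength.

Using λ = h/√(2mKE):

For neutron: λ₁ = h/√(2m₁KE) = 4.23 × 10^-13 m
For deuteron: λ₂ = h/√(2m₂KE) = 2.99 × 10^-13 m

Since λ ∝ 1/√m at constant kinetic energy, the lighter particle has the longer wavelength.

The neutron has the longer de Broglie wavelength.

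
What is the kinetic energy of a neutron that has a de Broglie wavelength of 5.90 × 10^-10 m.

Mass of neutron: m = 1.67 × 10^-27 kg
3.78 × 10^-22 J (or 2.36 × 10^-3 eV)

From λ = h/√(2mKE), we solve for KE:

λ² = h²/(2mKE)
KE = h²/(2mλ²)
KE = (6.626 × 10^-34 J·s)² / (2 × 1.67 × 10^-27 kg × (5.90 × 10^-10 m)²)
KE = 3.78 × 10^-22 J
KE = 2.36 × 10^-3 eV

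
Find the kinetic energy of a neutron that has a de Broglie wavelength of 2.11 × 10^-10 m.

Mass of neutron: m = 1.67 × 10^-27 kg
2.95 × 10^-21 J (or 0.0184 eV)

From λ = h/√(2mKE), we solve for KE:

λ² = h²/(2mKE)
KE = h²/(2mλ²)
KE = (6.626 × 10^-34 J·s)² / (2 × 1.67 × 10^-27 kg × (2.11 × 10^-10 m)²)
KE = 2.95 × 10^-21 J
KE = 0.0184 eV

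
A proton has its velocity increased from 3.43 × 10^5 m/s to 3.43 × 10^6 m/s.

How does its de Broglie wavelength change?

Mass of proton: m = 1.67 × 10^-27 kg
The wavelength decreases by a factor of 10.

Using λ = h/(mv):

Initial wavelength: λ₁ = h/(mv₁) = 1.16 × 10^-12 m
Final wavelength: λ₂ = h/(mv₂) = 1.16 × 10^-13 m

Since λ ∝ 1/v, when velocity increases by a factor of 10, the wavelength decreases by a factor of 10.

λ₂/λ₁ = v₁/v₂ = 1/10

The wavelength decreases by a factor of 10.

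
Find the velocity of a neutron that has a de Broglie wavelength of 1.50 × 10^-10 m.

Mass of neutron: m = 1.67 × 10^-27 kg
2.65 × 10^3 m/s

From the de Broglie relation λ = h/(mv), we solve for v:

v = h/(mλ)
v = (6.626 × 10^-34 J·s) / (1.67 × 10^-27 kg × 1.50 × 10^-10 m)
v = 2.65 × 10^3 m/s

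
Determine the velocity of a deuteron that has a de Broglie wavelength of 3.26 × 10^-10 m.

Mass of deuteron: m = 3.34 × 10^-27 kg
6.09 × 10^2 m/s

From the de Broglie relation λ = h/(mv), we solve for v:

v = h/(mλ)
v = (6.626 × 10^-34 J·s) / (3.34 × 10^-27 kg × 3.26 × 10^-10 m)
v = 6.09 × 10^2 m/s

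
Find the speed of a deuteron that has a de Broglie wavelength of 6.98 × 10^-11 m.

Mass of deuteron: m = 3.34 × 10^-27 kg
2.84 × 10^3 m/s

From the de Broglie relation λ = h/(mv), we solve for v:

v = h/(mλ)
v = (6.626 × 10^-34 J·s) / (3.34 × 10^-27 kg × 6.98 × 10^-11 m)
v = 2.84 × 10^3 m/s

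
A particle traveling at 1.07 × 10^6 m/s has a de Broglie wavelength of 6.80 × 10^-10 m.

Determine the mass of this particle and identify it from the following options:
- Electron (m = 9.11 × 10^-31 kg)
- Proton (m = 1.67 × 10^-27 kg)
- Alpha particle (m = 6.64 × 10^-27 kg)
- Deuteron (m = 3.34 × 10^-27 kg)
The particle is an electron.

From λ = h/(mv), solve for mass:

m = h/(λv)
m = (6.626 × 10^-34 J·s) / (6.80 × 10^-10 m × 1.07 × 10^6 m/s)
m = 9.11 × 10^-31 kg

Comparing with the listed masses, this is closest to an electron.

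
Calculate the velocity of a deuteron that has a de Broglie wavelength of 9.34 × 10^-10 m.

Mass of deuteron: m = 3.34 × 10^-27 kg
2.12 × 10^2 m/s

From the de Broglie relation λ = h/(mv), we solve for v:

v = h/(mλ)
v = (6.626 × 10^-34 J·s) / (3.34 × 10^-27 kg × 9.34 × 10^-10 m)
v = 2.12 × 10^2 m/s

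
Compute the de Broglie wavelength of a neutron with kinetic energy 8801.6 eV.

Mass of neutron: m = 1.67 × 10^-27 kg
3.05 × 10^-13 m

Using λ = h/√(2mKE):

First convert KE to Joules: KE = 8801.6 eV = 1.410 × 10^-15 J

λ = h/√(2mKE)
λ = (6.626 × 10^-34 J·s) / √(2 × 1.67 × 10^-27 kg × 1.410 × 10^-15 J)
λ = 3.05 × 10^-13 m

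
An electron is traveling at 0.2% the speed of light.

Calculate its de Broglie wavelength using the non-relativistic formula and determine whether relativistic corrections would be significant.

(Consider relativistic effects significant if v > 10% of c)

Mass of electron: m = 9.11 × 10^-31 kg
No, relativistic corrections are not needed.

Using the non-relativistic de Broglie formula λ = h/(mv):

v = 0.2% × c = 5.996 × 10^5 m/s

λ = h/(mv)
λ = (6.626 × 10^-34 J·s) / (9.11 × 10^-31 kg × 5.996 × 10^5 m/s)
λ = 1.21 × 10^-9 m

Since v = 0.2% of c < 10% of c, relativistic corrections are NOT significant and this non-relativistic result is a good approximation.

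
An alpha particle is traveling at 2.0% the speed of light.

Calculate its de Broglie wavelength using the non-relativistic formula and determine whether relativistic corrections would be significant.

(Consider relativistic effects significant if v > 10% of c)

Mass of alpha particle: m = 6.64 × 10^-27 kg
No, relativistic corrections are not needed.

Using the non-relativistic de Broglie formula λ = h/(mv):

v = 2.0% × c = 5.996 × 10^6 m/s

λ = h/(mv)
λ = (6.626 × 10^-34 J·s) / (6.64 × 10^-27 kg × 5.996 × 10^6 m/s)
λ = 1.66 × 10^-14 m

Since v = 2.0% of c < 10% of c, relativistic corrections are NOT significant and this non-relativistic result is a good approximation.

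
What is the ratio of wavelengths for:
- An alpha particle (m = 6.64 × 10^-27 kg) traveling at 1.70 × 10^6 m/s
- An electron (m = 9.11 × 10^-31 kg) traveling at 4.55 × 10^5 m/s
λ₁/λ₂ = 3.67 × 10^-5

Using λ = h/(mv):

λ₁ = h/(m₁v₁) = 5.87 × 10^-14 m
λ₂ = h/(m₂v₂) = 1.60 × 10^-9 m

Ratio λ₁/λ₂ = (m₂v₂)/(m₁v₁)
         = (9.11 × 10^-31 kg × 4.55 × 10^5 m/s) / (6.64 × 10^-27 kg × 1.70 × 10^6 m/s)
         = 3.67 × 10^-5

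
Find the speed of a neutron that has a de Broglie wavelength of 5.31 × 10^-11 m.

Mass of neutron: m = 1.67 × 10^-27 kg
7.47 × 10^3 m/s

From the de Broglie relation λ = h/(mv), we solve for v:

v = h/(mλ)
v = (6.626 × 10^-34 J·s) / (1.67 × 10^-27 kg × 5.31 × 10^-11 m)
v = 7.47 × 10^3 m/s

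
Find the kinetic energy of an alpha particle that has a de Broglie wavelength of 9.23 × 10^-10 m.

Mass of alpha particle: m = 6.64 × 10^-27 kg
3.88 × 10^-23 J (or 2.42 × 10^-4 eV)

From λ = h/√(2mKE), we solve for KE:

λ² = h²/(2mKE)
KE = h²/(2mλ²)
KE = (6.626 × 10^-34 J·s)² / (2 × 6.64 × 10^-27 kg × (9.23 × 10^-10 m)²)
KE = 3.88 × 10^-23 J
KE = 2.42 × 10^-4 eV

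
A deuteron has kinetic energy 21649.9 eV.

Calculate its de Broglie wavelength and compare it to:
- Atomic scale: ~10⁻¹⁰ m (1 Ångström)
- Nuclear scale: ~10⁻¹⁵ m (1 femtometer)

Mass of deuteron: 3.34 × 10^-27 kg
λ = 1.38 × 10^-13 m, which is between nuclear and atomic scales.

Using λ = h/√(2mKE):

KE = 21649.9 eV = 3.469 × 10^-15 J

λ = h/√(2mKE)
λ = (6.626 × 10^-34 J·s) / √(2 × 3.34 × 10^-27 kg × 3.469 × 10^-15 J)
λ = 1.38 × 10^-13 m

Comparison:
- Atomic scale (10⁻¹⁰ m): λ is 0.0014× this size
- Nuclear scale (10⁻¹⁵ m): λ is 1.4e+02× this size

The wavelength is between nuclear and atomic scales.

This wavelength is appropriate for probing atomic structure but too large for nuclear physics experiments.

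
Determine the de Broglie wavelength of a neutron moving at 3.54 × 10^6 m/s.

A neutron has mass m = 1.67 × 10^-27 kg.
1.12 × 10^-13 m

Using the de Broglie relation λ = h/(mv):

λ = h/(mv)
λ = (6.626 × 10^-34 J·s) / (1.67 × 10^-27 kg × 3.54 × 10^6 m/s)
λ = 1.12 × 10^-13 m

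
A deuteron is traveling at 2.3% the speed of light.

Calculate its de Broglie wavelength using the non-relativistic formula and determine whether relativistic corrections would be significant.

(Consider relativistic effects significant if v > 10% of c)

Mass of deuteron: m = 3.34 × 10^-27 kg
No, relativistic corrections are not needed.

Using the non-relativistic de Broglie formula λ = h/(mv):

v = 2.3% × c = 6.895 × 10^6 m/s

λ = h/(mv)
λ = (6.626 × 10^-34 J·s) / (3.34 × 10^-27 kg × 6.895 × 10^6 m/s)
λ = 2.88 × 10^-14 m

Since v = 2.3% of c < 10% of c, relativistic corrections are NOT significant and this non-relativistic result is a good approximation.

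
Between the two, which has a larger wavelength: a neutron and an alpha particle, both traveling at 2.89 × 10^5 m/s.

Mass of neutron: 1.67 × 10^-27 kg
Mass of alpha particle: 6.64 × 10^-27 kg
The neutron has the longer wavelength.

Using λ = h/(mv), since both particles have the same velocity, the wavelength depends only on mass.

For neutron: λ₁ = h/(m₁v) = 1.37 × 10^-12 m
For alpha particle: λ₂ = h/(m₂v) = 3.45 × 10^-13 m

Since λ ∝ 1/m at constant velocity, the lighter particle has the longer wavelength.

The neutron has the longer de Broglie wavelength.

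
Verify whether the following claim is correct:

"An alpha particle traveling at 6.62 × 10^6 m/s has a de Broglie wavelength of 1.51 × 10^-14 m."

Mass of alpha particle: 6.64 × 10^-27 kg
True

The claim is correct.

Using λ = h/(mv):
λ = (6.626 × 10^-34 J·s) / (6.64 × 10^-27 kg × 6.62 × 10^6 m/s)
λ = 1.51 × 10^-14 m

This matches the claimed value.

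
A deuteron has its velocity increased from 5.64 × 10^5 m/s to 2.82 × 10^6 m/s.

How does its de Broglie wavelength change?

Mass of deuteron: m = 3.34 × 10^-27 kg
The wavelength decreases by a factor of 5.

Using λ = h/(mv):

Initial wavelength: λ₁ = h/(mv₁) = 3.52 × 10^-13 m
Final wavelength: λ₂ = h/(mv₂) = 7.03 × 10^-14 m

Since λ ∝ 1/v, when velocity increases by a factor of 5, the wavelength decreases by a factor of 5.

λ₂/λ₁ = v₁/v₂ = 1/5

The wavelength decreases by a factor of 5.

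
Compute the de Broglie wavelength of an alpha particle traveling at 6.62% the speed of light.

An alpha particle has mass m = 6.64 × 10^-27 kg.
5.03 × 10^-15 m

Using the de Broglie relation λ = h/(mv):

v = 6.62% × c = 1.985 × 10^7 m/s

λ = h/(mv)
λ = (6.626 × 10^-34 J·s) / (6.64 × 10^-27 kg × 1.985 × 10^7 m/s)
λ = 5.03 × 10^-15 m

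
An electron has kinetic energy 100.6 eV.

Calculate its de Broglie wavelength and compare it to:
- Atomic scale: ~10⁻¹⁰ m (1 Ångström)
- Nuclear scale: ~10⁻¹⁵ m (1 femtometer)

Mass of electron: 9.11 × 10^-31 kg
λ = 1.22 × 10^-10 m, which is larger than typical atomic dimensions (~1 Å).

Using λ = h/√(2mKE):

KE = 100.6 eV = 1.612 × 10^-17 J

λ = h/√(2mKE)
λ = (6.626 × 10^-34 J·s) / √(2 × 9.11 × 10^-31 kg × 1.612 × 10^-17 J)
λ = 1.22 × 10^-10 m

Comparison:
- Atomic scale (10⁻¹⁰ m): λ is 1.2× this size
- Nuclear scale (10⁻¹⁵ m): λ is 1.2e+05× this size

The wavelength is larger than typical atomic dimensions (~1 Å).

This wavelength is significant for atomic-scale phenomena like electron diffraction from crystal lattices.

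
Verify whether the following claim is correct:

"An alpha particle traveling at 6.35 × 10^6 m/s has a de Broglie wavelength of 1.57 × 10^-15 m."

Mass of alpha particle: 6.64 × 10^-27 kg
False

The claim is incorrect.

Using λ = h/(mv):
λ = (6.626 × 10^-34 J·s) / (6.64 × 10^-27 kg × 6.35 × 10^6 m/s)
λ = 1.57 × 10^-14 m

The actual wavelength differs from the claimed 1.57 × 10^-15 m.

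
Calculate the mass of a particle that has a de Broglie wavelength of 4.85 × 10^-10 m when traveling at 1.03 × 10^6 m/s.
1.33 × 10^-30 kg

From the de Broglie relation λ = h/(mv), we solve for m:

m = h/(λv)
m = (6.626 × 10^-34 J·s) / (4.85 × 10^-10 m × 1.03 × 10^6 m/s)
m = 1.33 × 10^-30 kg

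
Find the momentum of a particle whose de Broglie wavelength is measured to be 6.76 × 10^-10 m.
9.80 × 10^-25 kg·m/s

From the de Broglie relation λ = h/p, we solve for p:

p = h/λ
p = (6.626 × 10^-34 J·s) / (6.76 × 10^-10 m)
p = 9.80 × 10^-25 kg·m/s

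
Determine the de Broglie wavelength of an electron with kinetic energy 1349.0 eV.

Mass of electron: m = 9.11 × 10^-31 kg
3.34 × 10^-11 m

Using λ = h/√(2mKE):

First convert KE to Joules: KE = 1349.0 eV = 2.161 × 10^-16 J

λ = h/√(2mKE)
λ = (6.626 × 10^-34 J·s) / √(2 × 9.11 × 10^-31 kg × 2.161 × 10^-16 J)
λ = 3.34 × 10^-11 m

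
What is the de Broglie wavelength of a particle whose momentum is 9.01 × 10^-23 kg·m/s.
7.35 × 10^-12 m

Using the de Broglie relation λ = h/p:

λ = h/p
λ = (6.626 × 10^-34 J·s) / (9.01 × 10^-23 kg·m/s)
λ = 7.35 × 10^-12 m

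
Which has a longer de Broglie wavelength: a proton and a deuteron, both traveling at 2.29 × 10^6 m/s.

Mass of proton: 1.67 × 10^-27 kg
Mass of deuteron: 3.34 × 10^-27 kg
The proton has the longer wavelength.

Using λ = h/(mv), since both particles have the same velocity, the wavelength depends only on mass.

For proton: λ₁ = h/(m₁v) = 1.73 × 10^-13 m
For deuteron: λ₂ = h/(m₂v) = 8.66 × 10^-14 m

Since λ ∝ 1/m at constant velocity, the lighter particle has the longer wavelength.

The proton has the longer de Broglie wavelength.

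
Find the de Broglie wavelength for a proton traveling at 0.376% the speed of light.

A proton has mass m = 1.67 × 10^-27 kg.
3.52 × 10^-13 m

Using the de Broglie relation λ = h/(mv):

v = 0.376% × c = 1.127 × 10^6 m/s

λ = h/(mv)
λ = (6.626 × 10^-34 J·s) / (1.67 × 10^-27 kg × 1.127 × 10^6 m/s)
λ = 3.52 × 10^-13 m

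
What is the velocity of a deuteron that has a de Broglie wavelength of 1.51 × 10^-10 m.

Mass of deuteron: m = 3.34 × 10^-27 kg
1.31 × 10^3 m/s

From the de Broglie relation λ = h/(mv), we solve for v:

v = h/(mλ)
v = (6.626 × 10^-34 J·s) / (3.34 × 10^-27 kg × 1.51 × 10^-10 m)
v = 1.31 × 10^3 m/s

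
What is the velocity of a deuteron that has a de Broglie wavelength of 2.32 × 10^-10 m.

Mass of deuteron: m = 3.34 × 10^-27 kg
8.55 × 10^2 m/s

From the de Broglie relation λ = h/(mv), we solve for v:

v = h/(mλ)
v = (6.626 × 10^-34 J·s) / (3.34 × 10^-27 kg × 2.32 × 10^-10 m)
v = 8.55 × 10^2 m/s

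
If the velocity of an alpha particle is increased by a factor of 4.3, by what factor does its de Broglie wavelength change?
The wavelength decreases by a factor of 4.3.

From λ = h/(mv), the wavelength is inversely proportional to velocity:

λ ∝ 1/v

If v → 4.3v, then λ → λ/4.3

When velocity is increased by a factor of 4.3, the wavelength decreases by a factor of 4.3.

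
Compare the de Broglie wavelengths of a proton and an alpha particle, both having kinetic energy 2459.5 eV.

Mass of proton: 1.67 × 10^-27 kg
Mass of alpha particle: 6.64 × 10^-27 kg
The proton has the longer wavelength.

Using λ = h/√(2mKE):

For proton: λ₁ = h/√(2m₁KE) = 5.78 × 10^-13 m
For alpha particle: λ₂ = h/√(2m₂KE) = 2.90 × 10^-13 m

Since λ ∝ 1/√m at constant kinetic energy, the lighter particle has the longer wavelength.

The proton has the longer de Broglie wavelength.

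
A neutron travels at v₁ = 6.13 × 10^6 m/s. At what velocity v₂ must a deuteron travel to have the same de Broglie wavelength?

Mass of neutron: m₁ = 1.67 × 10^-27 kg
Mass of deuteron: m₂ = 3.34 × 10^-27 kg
v₂ = 3.06 × 10^6 m/s

For equal de Broglie wavelengths: λ₁ = λ₂

h/(m₁v₁) = h/(m₂v₂)
m₁v₁ = m₂v₂
v₂ = v₁ · (m₁/m₂)

v₂ = 6.13 × 10^6 m/s × (1.67 × 10^-27 kg / 3.34 × 10^-27 kg)
v₂ = 3.06 × 10^6 m/s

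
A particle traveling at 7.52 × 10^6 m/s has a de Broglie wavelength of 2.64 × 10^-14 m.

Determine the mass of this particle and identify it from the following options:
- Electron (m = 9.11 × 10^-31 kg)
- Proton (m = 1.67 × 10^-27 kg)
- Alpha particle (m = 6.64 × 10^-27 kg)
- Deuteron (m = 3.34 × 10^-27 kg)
The particle is a deuteron.

From λ = h/(mv), solve for mass:

m = h/(λv)
m = (6.626 × 10^-34 J·s) / (2.64 × 10^-14 m × 7.52 × 10^6 m/s)
m = 3.34 × 10^-27 kg

Comparing with the listed masses, this is closest to a deuteron.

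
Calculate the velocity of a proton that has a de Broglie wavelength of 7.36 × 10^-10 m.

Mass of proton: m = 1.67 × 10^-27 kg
5.39 × 10^2 m/s

From the de Broglie relation λ = h/(mv), we solve for v:

v = h/(mλ)
v = (6.626 × 10^-34 J·s) / (1.67 × 10^-27 kg × 7.36 × 10^-10 m)
v = 5.39 × 10^2 m/s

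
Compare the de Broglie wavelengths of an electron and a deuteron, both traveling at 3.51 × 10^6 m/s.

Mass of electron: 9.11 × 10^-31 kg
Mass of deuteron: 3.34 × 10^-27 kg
The electron has the longer wavelength.

Using λ = h/(mv), since both particles have the same velocity, the wavelength depends only on mass.

For electron: λ₁ = h/(m₁v) = 2.07 × 10^-10 m
For deuteron: λ₂ = h/(m₂v) = 5.65 × 10^-14 m

Since λ ∝ 1/m at constant velocity, the lighter particle has the longer wavelength.

The electron has the longer de Broglie wavelength.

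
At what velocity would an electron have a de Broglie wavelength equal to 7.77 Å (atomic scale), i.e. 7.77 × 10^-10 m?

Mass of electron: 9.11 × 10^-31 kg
9.36 × 10^5 m/s

From λ = h/(mv), solve for v:

v = h/(mλ)
v = (6.626 × 10^-34 J·s) / (9.11 × 10^-31 kg × 7.77 × 10^-10 m)
v = 9.36 × 10^5 m/s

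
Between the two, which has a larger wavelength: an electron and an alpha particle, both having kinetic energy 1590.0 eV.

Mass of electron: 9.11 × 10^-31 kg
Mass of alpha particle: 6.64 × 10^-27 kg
The electron has the longer wavelength.

Using λ = h/√(2mKE):

For electron: λ₁ = h/√(2m₁KE) = 3.08 × 10^-11 m
For alpha particle: λ₂ = h/√(2m₂KE) = 3.60 × 10^-13 m

Since λ ∝ 1/√m at constant kinetic energy, the lighter particle has the longer wavelength.

The electron has the longer de Broglie wavelength.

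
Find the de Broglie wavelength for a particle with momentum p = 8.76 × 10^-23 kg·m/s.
7.56 × 10^-12 m

Using the de Broglie relation λ = h/p:

λ = h/p
λ = (6.626 × 10^-34 J·s) / (8.76 × 10^-23 kg·m/s)
λ = 7.56 × 10^-12 m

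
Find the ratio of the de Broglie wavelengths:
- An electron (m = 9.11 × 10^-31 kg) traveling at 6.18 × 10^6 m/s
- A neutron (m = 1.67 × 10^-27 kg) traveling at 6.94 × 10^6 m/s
λ₁/λ₂ = 2.06 × 10^3

Using λ = h/(mv):

λ₁ = h/(m₁v₁) = 1.18 × 10^-10 m
λ₂ = h/(m₂v₂) = 5.72 × 10^-14 m

Ratio λ₁/λ₂ = (m₂v₂)/(m₁v₁)
         = (1.67 × 10^-27 kg × 6.94 × 10^6 m/s) / (9.11 × 10^-31 kg × 6.18 × 10^6 m/s)
         = 2.06 × 10^3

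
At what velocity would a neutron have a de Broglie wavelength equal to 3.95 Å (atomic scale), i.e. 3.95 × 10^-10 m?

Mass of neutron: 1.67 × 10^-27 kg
1.00 × 10^3 m/s

From λ = h/(mv), solve for v:

v = h/(mλ)
v = (6.626 × 10^-34 J·s) / (1.67 × 10^-27 kg × 3.95 × 10^-10 m)
v = 1.00 × 10^3 m/s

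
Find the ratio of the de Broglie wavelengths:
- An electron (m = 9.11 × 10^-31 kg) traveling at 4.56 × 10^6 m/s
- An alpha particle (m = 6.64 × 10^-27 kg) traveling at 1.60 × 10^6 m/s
λ₁/λ₂ = 2.56 × 10^3

Using λ = h/(mv):

λ₁ = h/(m₁v₁) = 1.60 × 10^-10 m
λ₂ = h/(m₂v₂) = 6.24 × 10^-14 m

Ratio λ₁/λ₂ = (m₂v₂)/(m₁v₁)
         = (6.64 × 10^-27 kg × 1.60 × 10^6 m/s) / (9.11 × 10^-31 kg × 4.56 × 10^6 m/s)
         = 2.56 × 10^3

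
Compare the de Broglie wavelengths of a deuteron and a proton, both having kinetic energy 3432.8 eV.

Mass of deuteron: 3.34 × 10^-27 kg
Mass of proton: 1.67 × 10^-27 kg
The proton has the longer wavelength.

Using λ = h/√(2mKE):

For deuteron: λ₁ = h/√(2m₁KE) = 3.46 × 10^-13 m
For proton: λ₂ = h/√(2m₂KE) = 4.89 × 10^-13 m

Since λ ∝ 1/√m at constant kinetic energy, the lighter particle has the longer wavelength.

The proton has the longer de Broglie wavelength.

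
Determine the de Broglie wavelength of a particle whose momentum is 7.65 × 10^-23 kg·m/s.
8.66 × 10^-12 m

Using the de Broglie relation λ = h/p:

λ = h/p
λ = (6.626 × 10^-34 J·s) / (7.65 × 10^-23 kg·m/s)
λ = 8.66 × 10^-12 m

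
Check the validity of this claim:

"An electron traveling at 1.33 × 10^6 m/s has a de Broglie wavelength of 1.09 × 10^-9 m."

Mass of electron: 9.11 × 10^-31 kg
False

The claim is incorrect.

Using λ = h/(mv):
λ = (6.626 × 10^-34 J·s) / (9.11 × 10^-31 kg × 1.33 × 10^6 m/s)
λ = 5.47 × 10^-10 m

The actual wavelength differs from the claimed 1.09 × 10^-9 m.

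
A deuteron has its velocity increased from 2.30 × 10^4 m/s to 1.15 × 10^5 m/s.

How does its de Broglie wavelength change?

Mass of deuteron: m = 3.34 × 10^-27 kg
The wavelength decreases by a factor of 5.

Using λ = h/(mv):

Initial wavelength: λ₁ = h/(mv₁) = 8.63 × 10^-12 m
Final wavelength: λ₂ = h/(mv₂) = 1.73 × 10^-12 m

Since λ ∝ 1/v, when velocity increases by a factor of 5, the wavelength decreases by a factor of 5.

λ₂/λ₁ = v₁/v₂ = 1/5

The wavelength decreases by a factor of 5.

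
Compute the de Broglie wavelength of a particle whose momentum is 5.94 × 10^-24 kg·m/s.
1.12 × 10^-10 m

Using the de Broglie relation λ = h/p:

λ = h/p
λ = (6.626 × 10^-34 J·s) / (5.94 × 10^-24 kg·m/s)
λ = 1.12 × 10^-10 m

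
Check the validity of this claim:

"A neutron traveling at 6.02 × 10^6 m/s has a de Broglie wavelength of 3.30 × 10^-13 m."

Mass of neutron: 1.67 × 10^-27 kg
False

The claim is incorrect.

Using λ = h/(mv):
λ = (6.626 × 10^-34 J·s) / (1.67 × 10^-27 kg × 6.02 × 10^6 m/s)
λ = 6.59 × 10^-14 m

The actual wavelength differs from the claimed 3.30 × 10^-13 m.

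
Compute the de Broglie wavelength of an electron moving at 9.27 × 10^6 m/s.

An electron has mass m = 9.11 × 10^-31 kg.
7.85 × 10^-11 m

Using the de Broglie relation λ = h/(mv):

λ = h/(mv)
λ = (6.626 × 10^-34 J·s) / (9.11 × 10^-31 kg × 9.27 × 10^6 m/s)
λ = 7.85 × 10^-11 m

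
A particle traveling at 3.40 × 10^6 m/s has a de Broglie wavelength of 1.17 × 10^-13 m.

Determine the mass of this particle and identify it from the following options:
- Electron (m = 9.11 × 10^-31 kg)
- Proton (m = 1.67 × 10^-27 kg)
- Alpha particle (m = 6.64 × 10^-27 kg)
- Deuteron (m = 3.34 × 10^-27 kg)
The particle is a proton.

From λ = h/(mv), solve for mass:

m = h/(λv)
m = (6.626 × 10^-34 J·s) / (1.17 × 10^-13 m × 3.40 × 10^6 m/s)
m = 1.67 × 10^-27 kg

Comparing with the listed masses, this is closest to a proton.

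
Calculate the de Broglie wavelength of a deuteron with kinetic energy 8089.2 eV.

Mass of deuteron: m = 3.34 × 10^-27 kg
2.25 × 10^-13 m

Using λ = h/√(2mKE):

First convert KE to Joules: KE = 8089.2 eV = 1.296 × 10^-15 J

λ = h/√(2mKE)
λ = (6.626 × 10^-34 J·s) / √(2 × 3.34 × 10^-27 kg × 1.296 × 10^-15 J)
λ = 2.25 × 10^-13 m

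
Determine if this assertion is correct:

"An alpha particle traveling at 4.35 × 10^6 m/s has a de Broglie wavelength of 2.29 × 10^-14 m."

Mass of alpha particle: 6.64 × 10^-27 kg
True

The claim is correct.

Using λ = h/(mv):
λ = (6.626 × 10^-34 J·s) / (6.64 × 10^-27 kg × 4.35 × 10^6 m/s)
λ = 2.29 × 10^-14 m

This matches the claimed value.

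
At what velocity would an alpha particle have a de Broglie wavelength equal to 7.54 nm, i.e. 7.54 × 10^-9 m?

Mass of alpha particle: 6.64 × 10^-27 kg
1.32 × 10^1 m/s

From λ = h/(mv), solve for v:

v = h/(mλ)
v = (6.626 × 10^-34 J·s) / (6.64 × 10^-27 kg × 7.54 × 10^-9 m)
v = 1.32 × 10^1 m/s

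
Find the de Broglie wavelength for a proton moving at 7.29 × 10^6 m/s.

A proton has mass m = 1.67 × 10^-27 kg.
5.44 × 10^-14 m

Using the de Broglie relation λ = h/(mv):

λ = h/(mv)
λ = (6.626 × 10^-34 J·s) / (1.67 × 10^-27 kg × 7.29 × 10^6 m/s)
λ = 5.44 × 10^-14 m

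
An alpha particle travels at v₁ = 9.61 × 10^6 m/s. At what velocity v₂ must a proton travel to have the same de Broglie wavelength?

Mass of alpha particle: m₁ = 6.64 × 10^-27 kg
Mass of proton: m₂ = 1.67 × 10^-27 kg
v₂ = 3.82 × 10^7 m/s

For equal de Broglie wavelengths: λ₁ = λ₂

h/(m₁v₁) = h/(m₂v₂)
m₁v₁ = m₂v₂
v₂ = v₁ · (m₁/m₂)

v₂ = 9.61 × 10^6 m/s × (6.64 × 10^-27 kg / 1.67 × 10^-27 kg)
v₂ = 3.82 × 10^7 m/s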